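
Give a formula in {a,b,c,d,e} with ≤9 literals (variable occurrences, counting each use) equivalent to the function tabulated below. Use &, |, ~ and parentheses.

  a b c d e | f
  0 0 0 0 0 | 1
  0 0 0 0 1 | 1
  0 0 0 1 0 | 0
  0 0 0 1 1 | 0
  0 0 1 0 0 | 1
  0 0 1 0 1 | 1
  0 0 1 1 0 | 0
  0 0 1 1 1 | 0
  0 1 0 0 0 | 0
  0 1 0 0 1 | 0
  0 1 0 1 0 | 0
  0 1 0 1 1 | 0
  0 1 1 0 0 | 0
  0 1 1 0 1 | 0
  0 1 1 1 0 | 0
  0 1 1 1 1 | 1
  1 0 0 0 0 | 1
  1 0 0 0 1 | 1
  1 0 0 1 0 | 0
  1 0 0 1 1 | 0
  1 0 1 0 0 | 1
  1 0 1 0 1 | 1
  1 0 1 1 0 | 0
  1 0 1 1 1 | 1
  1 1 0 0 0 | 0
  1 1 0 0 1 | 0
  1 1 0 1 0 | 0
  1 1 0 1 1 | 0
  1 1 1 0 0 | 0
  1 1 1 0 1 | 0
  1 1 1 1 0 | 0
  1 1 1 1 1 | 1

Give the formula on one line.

  ~d = 11001100110011001100110011001100
  ~b = 11111111000000001111111100000000
  (~d & ~b) = 11001100000000001100110000000000
  (b | a) = 00000000111111111111111111111111
  ((b | a) & d) = 00000000001100110011001100110011
  (e & ((b | a) & d)) = 00000000000100010001000100010001
  ~e = 10101010101010101010101010101010
  (d & c) = 00000011000000110000001100000011
  (~e | (d & c)) = 10101011101010111010101110101011
  ((e & ((b | a) & d)) & (~e | (d & c))) = 00000000000000010000000100000001
  ((~d & ~b) | ((e & ((b | a) & d)) & (~e | (d & c)))) = 11001100000000011100110100000001

((~d & ~b) | ((e & ((b | a) & d)) & (~e | (d & c))))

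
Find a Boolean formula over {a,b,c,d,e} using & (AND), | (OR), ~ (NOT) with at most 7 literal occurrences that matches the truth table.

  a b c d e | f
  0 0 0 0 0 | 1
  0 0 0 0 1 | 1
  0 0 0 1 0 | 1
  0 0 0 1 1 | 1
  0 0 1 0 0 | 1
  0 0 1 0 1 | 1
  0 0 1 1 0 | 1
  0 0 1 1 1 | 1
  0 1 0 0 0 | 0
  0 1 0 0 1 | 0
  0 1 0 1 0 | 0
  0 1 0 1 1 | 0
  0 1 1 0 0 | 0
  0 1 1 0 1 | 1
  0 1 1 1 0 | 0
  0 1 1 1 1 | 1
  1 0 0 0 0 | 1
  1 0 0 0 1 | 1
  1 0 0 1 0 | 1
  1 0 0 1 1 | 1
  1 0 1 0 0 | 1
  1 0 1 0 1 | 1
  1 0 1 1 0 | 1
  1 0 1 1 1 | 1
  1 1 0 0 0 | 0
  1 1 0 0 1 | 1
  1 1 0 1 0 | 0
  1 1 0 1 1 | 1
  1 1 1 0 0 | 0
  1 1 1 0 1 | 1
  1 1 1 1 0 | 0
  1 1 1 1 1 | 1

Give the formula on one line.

((c & e) | (~b | (e & a)))

  (c & e) = 00000101000001010000010100000101
  ~b = 11111111000000001111111100000000
  (e & a) = 00000000000000000101010101010101
  (~b | (e & a)) = 11111111000000001111111101010101
  ((c & e) | (~b | (e & a))) = 11111111000001011111111101010101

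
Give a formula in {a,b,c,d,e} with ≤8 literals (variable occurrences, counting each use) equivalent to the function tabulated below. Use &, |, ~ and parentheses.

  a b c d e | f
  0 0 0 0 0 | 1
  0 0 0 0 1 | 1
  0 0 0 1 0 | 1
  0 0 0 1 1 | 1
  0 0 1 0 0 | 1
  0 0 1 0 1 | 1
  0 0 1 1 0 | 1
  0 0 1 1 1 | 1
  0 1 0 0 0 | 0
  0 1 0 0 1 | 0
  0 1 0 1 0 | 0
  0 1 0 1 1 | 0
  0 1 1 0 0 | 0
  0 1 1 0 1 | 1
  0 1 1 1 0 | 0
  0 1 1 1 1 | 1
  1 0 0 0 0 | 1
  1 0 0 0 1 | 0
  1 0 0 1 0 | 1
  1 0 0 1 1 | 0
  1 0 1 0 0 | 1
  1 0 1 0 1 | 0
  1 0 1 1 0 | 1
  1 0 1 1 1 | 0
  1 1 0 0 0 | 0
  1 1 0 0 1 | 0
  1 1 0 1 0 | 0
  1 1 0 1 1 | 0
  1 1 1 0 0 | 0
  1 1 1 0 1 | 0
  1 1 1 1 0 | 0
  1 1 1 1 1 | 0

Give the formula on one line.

  ~a = 11111111111111110000000000000000
  ~e = 10101010101010101010101010101010
  (~a | ~e) = 11111111111111111010101010101010
  ~b = 11111111000000001111111100000000
  (~b | c) = 11111111000011111111111100001111
  (~b | e) = 11111111010101011111111101010101
  ((~b | c) & (~b | e)) = 11111111000001011111111100000101
  ((~a | ~e) & ((~b | c) & (~b | e))) = 11111111000001011010101000000000

((~a | ~e) & ((~b | c) & (~b | e)))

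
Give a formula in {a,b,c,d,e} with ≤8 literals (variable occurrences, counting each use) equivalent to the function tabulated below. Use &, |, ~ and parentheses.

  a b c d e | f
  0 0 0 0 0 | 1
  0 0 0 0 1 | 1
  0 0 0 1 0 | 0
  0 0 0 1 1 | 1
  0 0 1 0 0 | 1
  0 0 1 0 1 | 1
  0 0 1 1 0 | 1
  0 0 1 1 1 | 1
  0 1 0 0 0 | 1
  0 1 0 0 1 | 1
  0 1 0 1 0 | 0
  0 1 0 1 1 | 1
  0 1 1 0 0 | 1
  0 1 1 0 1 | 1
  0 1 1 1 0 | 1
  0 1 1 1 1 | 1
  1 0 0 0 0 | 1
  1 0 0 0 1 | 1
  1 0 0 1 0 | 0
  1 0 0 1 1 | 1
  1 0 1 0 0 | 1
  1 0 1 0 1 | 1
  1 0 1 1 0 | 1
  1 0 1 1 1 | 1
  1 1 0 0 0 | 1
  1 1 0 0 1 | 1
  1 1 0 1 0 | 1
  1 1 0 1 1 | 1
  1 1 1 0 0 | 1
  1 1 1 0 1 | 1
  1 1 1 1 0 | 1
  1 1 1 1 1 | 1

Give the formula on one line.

  ~d = 11001100110011001100110011001100
  (~d | c) = 11001111110011111100111111001111
  (a & b) = 00000000000000000000000011111111
  (e | (a & b)) = 01010101010101010101010111111111
  ((~d | c) | (e | (a & b))) = 11011111110111111101111111111111

((~d | c) | (e | (a & b)))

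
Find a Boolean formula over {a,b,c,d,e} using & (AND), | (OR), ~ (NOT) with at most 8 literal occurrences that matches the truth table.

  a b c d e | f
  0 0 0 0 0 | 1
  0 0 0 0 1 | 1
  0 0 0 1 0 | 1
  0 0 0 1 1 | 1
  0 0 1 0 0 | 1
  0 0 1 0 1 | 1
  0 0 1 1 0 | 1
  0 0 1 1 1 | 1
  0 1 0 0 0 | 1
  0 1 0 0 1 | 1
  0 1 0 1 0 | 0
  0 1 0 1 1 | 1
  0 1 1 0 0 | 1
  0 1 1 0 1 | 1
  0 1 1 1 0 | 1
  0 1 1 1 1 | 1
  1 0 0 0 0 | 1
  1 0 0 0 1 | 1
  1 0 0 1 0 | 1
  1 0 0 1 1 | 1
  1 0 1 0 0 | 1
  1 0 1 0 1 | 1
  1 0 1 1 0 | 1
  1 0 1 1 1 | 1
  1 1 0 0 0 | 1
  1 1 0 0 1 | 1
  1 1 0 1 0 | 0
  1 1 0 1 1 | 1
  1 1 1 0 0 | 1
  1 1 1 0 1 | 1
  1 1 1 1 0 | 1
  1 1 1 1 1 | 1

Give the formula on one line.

  (a | d) = 00110011001100111111111111111111
  ((a | d) & c) = 00000011000000110000111100001111
  ~b = 11111111000000001111111100000000
  (b | a) = 00000000111111111111111111111111
  ~d = 11001100110011001100110011001100
  ((b | a) & ~d) = 00000000110011001100110011001100
  (~b | ((b | a) & ~d)) = 11111111110011001111111111001100
  (((a | d) & c) | (~b | ((b | a) & ~d))) = 11111111110011111111111111001111
  (e | (((a | d) & c) | (~b | ((b | a) & ~d)))) = 11111111110111111111111111011111

(e | (((a | d) & c) | (~b | ((b | a) & ~d))))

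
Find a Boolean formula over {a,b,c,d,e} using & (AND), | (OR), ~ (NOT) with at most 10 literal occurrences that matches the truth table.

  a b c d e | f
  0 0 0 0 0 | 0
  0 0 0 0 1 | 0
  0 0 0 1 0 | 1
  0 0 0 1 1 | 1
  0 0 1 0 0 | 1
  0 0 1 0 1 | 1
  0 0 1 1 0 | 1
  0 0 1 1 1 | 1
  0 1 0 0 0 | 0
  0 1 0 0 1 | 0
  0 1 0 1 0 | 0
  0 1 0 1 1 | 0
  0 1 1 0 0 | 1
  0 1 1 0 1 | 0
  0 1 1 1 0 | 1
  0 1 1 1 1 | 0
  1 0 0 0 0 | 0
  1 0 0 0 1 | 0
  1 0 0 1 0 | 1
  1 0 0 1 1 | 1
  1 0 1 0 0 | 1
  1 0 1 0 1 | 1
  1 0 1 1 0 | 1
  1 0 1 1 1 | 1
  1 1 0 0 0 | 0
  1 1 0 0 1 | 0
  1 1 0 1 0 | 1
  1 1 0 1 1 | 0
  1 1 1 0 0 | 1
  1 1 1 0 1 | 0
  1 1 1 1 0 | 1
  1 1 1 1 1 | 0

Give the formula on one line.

((d | c) & ((~e & ((c & (b | (d & ~a))) | a)) | ~b))

  (d | c) = 00111111001111110011111100111111
  ~e = 10101010101010101010101010101010
  ~a = 11111111111111110000000000000000
  (d & ~a) = 00110011001100110000000000000000
  (b | (d & ~a)) = 00110011111111110000000011111111
  (c & (b | (d & ~a))) = 00000011000011110000000000001111
  ((c & (b | (d & ~a))) | a) = 00000011000011111111111111111111
  (~e & ((c & (b | (d & ~a))) | a)) = 00000010000010101010101010101010
  ~b = 11111111000000001111111100000000
  ((~e & ((c & (b | (d & ~a))) | a)) | ~b) = 11111111000010101111111110101010
  ((d | c) & ((~e & ((c & (b | (d & ~a))) | a)) | ~b)) = 00111111000010100011111100101010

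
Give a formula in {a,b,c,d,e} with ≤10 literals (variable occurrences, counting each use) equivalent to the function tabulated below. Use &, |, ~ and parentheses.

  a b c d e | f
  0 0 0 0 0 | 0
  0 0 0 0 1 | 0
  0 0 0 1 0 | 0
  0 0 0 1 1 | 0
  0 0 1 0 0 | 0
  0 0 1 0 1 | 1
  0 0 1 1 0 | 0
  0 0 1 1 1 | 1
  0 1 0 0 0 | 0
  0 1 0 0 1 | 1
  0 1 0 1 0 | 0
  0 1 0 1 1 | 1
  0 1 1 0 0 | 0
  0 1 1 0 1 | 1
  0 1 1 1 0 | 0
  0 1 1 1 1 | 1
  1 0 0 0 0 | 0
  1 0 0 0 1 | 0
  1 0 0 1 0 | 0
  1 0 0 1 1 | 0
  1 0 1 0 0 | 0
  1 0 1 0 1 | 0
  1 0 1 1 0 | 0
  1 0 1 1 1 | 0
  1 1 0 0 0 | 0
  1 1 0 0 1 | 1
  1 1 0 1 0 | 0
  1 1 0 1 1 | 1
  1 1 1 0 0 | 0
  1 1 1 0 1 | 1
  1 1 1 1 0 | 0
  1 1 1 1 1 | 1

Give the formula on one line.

  (c | b) = 00001111111111110000111111111111
  ~e = 10101010101010101010101010101010
  ~c = 11110000111100001111000011110000
  (~e & ~c) = 10100000101000001010000010100000
  ((c | b) | (~e & ~c)) = 10101111111111111010111111111111
  (((c | b) | (~e & ~c)) & e) = 00000101010101010000010101010101
  ~a = 11111111111111110000000000000000
  (b | ~a) = 11111111111111110000000011111111
  ((((c | b) | (~e & ~c)) & e) & (b | ~a)) = 00000101010101010000000001010101

((((c | b) | (~e & ~c)) & e) & (b | ~a))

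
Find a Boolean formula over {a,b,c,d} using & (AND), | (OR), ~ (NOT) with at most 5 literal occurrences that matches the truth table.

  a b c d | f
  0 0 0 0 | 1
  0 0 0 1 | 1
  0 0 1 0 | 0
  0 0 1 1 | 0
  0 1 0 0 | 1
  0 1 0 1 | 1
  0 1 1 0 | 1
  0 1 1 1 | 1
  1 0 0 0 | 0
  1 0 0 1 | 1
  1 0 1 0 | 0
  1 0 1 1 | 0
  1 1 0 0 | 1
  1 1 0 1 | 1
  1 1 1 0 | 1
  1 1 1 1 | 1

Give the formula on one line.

  ~c = 1100110011001100
  ~a = 1111111100000000
  (~c & ~a) = 1100110000000000
  ((~c & ~a) | b) = 1100111100001111
  (d & ~c) = 0100010001000100
  (((~c & ~a) | b) | (d & ~c)) = 1100111101001111

(((~c & ~a) | b) | (d & ~c))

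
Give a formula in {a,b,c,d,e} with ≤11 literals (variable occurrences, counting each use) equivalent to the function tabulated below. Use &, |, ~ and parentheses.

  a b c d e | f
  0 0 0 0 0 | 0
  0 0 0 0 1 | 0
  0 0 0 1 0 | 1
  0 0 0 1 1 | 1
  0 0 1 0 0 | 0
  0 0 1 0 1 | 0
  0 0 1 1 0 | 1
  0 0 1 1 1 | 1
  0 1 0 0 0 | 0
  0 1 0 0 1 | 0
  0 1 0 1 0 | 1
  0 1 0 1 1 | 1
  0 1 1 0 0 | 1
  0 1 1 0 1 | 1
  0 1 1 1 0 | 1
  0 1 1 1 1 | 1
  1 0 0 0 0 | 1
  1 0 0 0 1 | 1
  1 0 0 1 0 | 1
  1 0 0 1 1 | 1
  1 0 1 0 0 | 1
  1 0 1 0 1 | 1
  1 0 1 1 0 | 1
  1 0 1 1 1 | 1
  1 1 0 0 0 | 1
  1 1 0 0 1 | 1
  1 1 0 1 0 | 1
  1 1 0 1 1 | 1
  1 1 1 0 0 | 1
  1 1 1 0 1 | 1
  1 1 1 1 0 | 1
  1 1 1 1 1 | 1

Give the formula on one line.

((d | (a & ~d)) | ((b & (~d | e)) & (c & (b | ~a))))

  ~d = 11001100110011001100110011001100
  (a & ~d) = 00000000000000001100110011001100
  (d | (a & ~d)) = 00110011001100111111111111111111
  (~d | e) = 11011101110111011101110111011101
  (b & (~d | e)) = 00000000110111010000000011011101
  ~a = 11111111111111110000000000000000
  (b | ~a) = 11111111111111110000000011111111
  (c & (b | ~a)) = 00001111000011110000000000001111
  ((b & (~d | e)) & (c & (b | ~a))) = 00000000000011010000000000001101
  ((d | (a & ~d)) | ((b & (~d | e)) & (c & (b | ~a)))) = 00110011001111111111111111111111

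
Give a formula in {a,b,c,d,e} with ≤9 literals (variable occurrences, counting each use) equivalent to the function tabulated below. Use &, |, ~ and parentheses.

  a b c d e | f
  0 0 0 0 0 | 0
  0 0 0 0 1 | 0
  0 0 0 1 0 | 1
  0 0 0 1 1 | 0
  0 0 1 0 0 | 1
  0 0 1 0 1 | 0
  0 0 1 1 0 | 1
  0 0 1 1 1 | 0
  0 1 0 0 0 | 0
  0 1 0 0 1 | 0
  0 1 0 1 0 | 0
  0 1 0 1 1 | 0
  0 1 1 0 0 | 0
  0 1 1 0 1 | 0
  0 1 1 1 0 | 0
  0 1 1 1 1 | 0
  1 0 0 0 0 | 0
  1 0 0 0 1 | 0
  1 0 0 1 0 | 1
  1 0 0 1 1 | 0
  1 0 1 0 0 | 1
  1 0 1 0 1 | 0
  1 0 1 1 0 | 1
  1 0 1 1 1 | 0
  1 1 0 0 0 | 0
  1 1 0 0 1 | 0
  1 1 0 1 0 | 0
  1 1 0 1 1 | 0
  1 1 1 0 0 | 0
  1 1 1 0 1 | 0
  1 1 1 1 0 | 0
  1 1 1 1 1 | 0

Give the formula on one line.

((~e & (~b | e)) & ((d | (~c & b)) | (c | (e | b))))

  ~e = 10101010101010101010101010101010
  ~b = 11111111000000001111111100000000
  (~b | e) = 11111111010101011111111101010101
  (~e & (~b | e)) = 10101010000000001010101000000000
  ~c = 11110000111100001111000011110000
  (~c & b) = 00000000111100000000000011110000
  (d | (~c & b)) = 00110011111100110011001111110011
  (e | b) = 01010101111111110101010111111111
  (c | (e | b)) = 01011111111111110101111111111111
  ((d | (~c & b)) | (c | (e | b))) = 01111111111111110111111111111111
  ((~e & (~b | e)) & ((d | (~c & b)) | (c | (e | b)))) = 00101010000000000010101000000000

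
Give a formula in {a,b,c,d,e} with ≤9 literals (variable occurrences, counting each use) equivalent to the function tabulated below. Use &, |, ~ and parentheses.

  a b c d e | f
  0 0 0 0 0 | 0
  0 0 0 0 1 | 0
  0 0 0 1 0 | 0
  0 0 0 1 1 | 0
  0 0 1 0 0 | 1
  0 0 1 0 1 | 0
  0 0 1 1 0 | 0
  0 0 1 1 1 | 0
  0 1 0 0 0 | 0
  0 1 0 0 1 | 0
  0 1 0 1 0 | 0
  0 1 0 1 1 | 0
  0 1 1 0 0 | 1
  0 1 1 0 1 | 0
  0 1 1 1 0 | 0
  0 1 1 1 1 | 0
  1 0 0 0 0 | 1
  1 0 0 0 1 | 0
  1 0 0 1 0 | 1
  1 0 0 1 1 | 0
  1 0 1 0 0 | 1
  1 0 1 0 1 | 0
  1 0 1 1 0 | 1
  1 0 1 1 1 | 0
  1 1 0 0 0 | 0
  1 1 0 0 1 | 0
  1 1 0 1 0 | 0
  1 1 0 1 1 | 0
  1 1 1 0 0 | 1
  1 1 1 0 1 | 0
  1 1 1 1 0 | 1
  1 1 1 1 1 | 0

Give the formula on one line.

  ~e = 10101010101010101010101010101010
  ~d = 11001100110011001100110011001100
  (~d | a) = 11001100110011001111111111111111
  ~c = 11110000111100001111000011110000
  (~c & d) = 00110000001100000011000000110000
  ((~d | a) | (~c & d)) = 11111100111111001111111111111111
  (~e & ((~d | a) | (~c & d))) = 10101000101010001010101010101010
  ((~e & ((~d | a) | (~c & d))) & c) = 00001000000010000000101000001010
  ~b = 11111111000000001111111100000000
  (~e & ~b) = 10101010000000001010101000000000
  (a & (~e & ~b)) = 00000000000000001010101000000000
  (((~e & ((~d | a) | (~c & d))) & c) | (a & (~e & ~b))) = 00001000000010001010101000001010

(((~e & ((~d | a) | (~c & d))) & c) | (a & (~e & ~b)))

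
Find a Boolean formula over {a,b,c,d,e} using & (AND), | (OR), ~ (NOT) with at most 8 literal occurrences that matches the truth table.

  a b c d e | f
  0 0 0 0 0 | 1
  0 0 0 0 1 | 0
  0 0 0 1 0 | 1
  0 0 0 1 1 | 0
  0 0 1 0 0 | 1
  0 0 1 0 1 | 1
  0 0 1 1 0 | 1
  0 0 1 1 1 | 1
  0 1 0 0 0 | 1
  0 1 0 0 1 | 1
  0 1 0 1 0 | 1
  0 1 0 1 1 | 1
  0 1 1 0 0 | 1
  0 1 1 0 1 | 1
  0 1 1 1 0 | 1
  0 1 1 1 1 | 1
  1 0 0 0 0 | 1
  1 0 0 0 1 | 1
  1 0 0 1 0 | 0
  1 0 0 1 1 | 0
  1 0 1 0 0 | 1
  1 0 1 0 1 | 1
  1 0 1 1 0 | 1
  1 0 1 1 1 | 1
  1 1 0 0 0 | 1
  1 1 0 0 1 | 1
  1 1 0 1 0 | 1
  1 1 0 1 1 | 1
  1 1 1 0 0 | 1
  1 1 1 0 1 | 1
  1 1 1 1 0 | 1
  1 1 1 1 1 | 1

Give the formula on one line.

  ~d = 11001100110011001100110011001100
  ~a = 11111111111111110000000000000000
  (d & ~a) = 00110011001100110000000000000000
  (~d | (d & ~a)) = 11111111111111111100110011001100
  ~e = 10101010101010101010101010101010
  (~e | a) = 10101010101010101111111111111111
  ((~d | (d & ~a)) & (~e | a)) = 10101010101010101100110011001100
  (c | b) = 00001111111111110000111111111111
  (((~d | (d & ~a)) & (~e | a)) | (c | b)) = 10101111111111111100111111111111

(((~d | (d & ~a)) & (~e | a)) | (c | b))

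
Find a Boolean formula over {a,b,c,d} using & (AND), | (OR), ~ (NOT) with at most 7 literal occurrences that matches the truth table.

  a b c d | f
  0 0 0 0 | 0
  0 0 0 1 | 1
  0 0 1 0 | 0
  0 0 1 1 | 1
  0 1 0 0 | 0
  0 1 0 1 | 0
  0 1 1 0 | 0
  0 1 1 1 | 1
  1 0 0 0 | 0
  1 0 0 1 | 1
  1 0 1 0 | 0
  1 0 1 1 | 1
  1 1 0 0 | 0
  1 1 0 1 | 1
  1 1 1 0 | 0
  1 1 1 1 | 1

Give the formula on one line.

  ~b = 1111000011110000
  (~b | c) = 1111001111110011
  (b & a) = 0000000000001111
  ((~b | c) | (b & a)) = 1111001111111111
  (((~b | c) | (b & a)) & d) = 0101000101010101

(((~b | c) | (b & a)) & d)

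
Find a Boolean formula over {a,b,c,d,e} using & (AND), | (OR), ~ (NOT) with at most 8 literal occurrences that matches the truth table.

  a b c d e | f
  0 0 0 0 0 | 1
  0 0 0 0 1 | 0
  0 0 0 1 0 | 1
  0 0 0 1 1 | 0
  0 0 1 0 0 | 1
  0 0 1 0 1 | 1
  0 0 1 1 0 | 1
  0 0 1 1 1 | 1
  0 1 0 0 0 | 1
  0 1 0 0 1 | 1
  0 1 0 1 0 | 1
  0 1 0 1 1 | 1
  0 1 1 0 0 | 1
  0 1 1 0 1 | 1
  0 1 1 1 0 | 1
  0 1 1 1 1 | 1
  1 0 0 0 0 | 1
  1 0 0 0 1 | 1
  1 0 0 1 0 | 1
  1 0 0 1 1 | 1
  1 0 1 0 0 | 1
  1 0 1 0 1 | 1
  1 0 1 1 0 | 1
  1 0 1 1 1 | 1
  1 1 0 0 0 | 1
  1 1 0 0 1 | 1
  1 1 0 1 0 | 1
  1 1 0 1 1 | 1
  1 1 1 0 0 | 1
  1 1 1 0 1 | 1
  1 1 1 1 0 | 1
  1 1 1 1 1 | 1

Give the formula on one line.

(((~d & c) | ~e) | ((a | b) | c))

  ~d = 11001100110011001100110011001100
  (~d & c) = 00001100000011000000110000001100
  ~e = 10101010101010101010101010101010
  ((~d & c) | ~e) = 10101110101011101010111010101110
  (a | b) = 00000000111111111111111111111111
  ((a | b) | c) = 00001111111111111111111111111111
  (((~d & c) | ~e) | ((a | b) | c)) = 10101111111111111111111111111111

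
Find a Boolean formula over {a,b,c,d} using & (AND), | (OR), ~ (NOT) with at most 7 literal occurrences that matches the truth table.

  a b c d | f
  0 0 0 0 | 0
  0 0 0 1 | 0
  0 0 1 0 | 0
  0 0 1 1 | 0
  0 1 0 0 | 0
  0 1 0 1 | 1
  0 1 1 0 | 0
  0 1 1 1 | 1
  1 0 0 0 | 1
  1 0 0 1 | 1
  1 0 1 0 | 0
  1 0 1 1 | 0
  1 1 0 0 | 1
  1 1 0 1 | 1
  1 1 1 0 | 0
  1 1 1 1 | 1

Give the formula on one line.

((d & b) | (~c & a))

  (d & b) = 0000010100000101
  ~c = 1100110011001100
  (~c & a) = 0000000011001100
  ((d & b) | (~c & a)) = 0000010111001101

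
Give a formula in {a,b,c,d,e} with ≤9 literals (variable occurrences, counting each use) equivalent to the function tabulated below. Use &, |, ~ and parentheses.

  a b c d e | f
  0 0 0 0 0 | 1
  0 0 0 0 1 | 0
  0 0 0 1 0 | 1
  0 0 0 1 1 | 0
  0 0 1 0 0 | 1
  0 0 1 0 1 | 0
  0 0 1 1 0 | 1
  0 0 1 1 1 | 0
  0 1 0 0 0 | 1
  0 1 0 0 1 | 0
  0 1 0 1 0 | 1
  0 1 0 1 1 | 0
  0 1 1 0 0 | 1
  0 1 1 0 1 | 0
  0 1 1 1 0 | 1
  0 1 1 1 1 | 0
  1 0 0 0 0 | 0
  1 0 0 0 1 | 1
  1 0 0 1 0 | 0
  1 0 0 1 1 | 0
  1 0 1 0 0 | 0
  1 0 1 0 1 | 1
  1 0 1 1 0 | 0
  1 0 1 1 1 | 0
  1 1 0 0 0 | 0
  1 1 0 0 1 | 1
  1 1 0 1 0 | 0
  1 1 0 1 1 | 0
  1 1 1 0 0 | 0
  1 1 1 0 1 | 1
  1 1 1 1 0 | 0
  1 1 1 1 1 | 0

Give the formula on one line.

  ~d = 11001100110011001100110011001100
  (~d & e) = 01000100010001000100010001000100
  ~a = 11111111111111110000000000000000
  (d & ~a) = 00110011001100110000000000000000
  (a | (d & ~a)) = 00110011001100111111111111111111
  ((~d & e) & (a | (d & ~a))) = 00000000000000000100010001000100
  ~e = 10101010101010101010101010101010
  (~a & ~e) = 10101010101010100000000000000000
  (((~d & e) & (a | (d & ~a))) | (~a & ~e)) = 10101010101010100100010001000100

(((~d & e) & (a | (d & ~a))) | (~a & ~e))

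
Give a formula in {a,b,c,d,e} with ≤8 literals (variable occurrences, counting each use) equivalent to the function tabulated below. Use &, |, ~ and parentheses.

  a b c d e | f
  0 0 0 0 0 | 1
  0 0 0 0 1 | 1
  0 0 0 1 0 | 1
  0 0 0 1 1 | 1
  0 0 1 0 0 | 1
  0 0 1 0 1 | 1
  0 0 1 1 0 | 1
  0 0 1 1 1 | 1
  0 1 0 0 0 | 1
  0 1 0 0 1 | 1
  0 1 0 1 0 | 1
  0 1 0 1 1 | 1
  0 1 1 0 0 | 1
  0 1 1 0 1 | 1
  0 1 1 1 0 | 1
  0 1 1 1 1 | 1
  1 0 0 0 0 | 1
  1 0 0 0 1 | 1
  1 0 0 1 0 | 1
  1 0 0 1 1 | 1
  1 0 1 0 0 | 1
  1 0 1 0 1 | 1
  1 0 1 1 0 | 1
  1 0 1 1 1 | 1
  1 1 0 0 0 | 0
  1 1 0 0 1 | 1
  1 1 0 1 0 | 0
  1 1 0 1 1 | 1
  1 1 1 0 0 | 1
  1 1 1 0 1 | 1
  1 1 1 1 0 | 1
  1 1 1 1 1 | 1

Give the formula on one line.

  ~c = 11110000111100001111000011110000
  ~a = 11111111111111110000000000000000
  (~c & ~a) = 11110000111100000000000000000000
  ~d = 11001100110011001100110011001100
  (~d | a) = 11001100110011001111111111111111
  (e & (~d | a)) = 01000100010001000101010101010101
  ((e & (~d | a)) | c) = 01001111010011110101111101011111
  ~b = 11111111000000001111111100000000
  (~b & ~c) = 11110000000000001111000000000000
  (((e & (~d | a)) | c) | (~b & ~c)) = 11111111010011111111111101011111
  ((~c & ~a) | (((e & (~d | a)) | c) | (~b & ~c))) = 11111111111111111111111101011111

((~c & ~a) | (((e & (~d | a)) | c) | (~b & ~c)))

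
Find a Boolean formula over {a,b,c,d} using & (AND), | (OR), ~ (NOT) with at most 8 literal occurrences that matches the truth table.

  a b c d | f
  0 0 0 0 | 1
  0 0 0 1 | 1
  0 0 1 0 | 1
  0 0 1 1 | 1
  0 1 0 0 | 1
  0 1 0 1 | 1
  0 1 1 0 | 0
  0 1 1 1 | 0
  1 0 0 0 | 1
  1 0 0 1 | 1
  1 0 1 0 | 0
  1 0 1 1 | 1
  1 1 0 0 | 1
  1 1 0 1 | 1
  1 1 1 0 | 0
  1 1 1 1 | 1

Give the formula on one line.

  ~c = 1100110011001100
  ~b = 1111000011110000
  ~a = 1111111100000000
  (c & ~a) = 0011001100000000
  (~b & (c & ~a)) = 0011000000000000
  (d & a) = 0000000001010101
  ((~b & (c & ~a)) | (d & a)) = 0011000001010101
  (~c | ((~b & (c & ~a)) | (d & a))) = 1111110011011101

(~c | ((~b & (c & ~a)) | (d & a)))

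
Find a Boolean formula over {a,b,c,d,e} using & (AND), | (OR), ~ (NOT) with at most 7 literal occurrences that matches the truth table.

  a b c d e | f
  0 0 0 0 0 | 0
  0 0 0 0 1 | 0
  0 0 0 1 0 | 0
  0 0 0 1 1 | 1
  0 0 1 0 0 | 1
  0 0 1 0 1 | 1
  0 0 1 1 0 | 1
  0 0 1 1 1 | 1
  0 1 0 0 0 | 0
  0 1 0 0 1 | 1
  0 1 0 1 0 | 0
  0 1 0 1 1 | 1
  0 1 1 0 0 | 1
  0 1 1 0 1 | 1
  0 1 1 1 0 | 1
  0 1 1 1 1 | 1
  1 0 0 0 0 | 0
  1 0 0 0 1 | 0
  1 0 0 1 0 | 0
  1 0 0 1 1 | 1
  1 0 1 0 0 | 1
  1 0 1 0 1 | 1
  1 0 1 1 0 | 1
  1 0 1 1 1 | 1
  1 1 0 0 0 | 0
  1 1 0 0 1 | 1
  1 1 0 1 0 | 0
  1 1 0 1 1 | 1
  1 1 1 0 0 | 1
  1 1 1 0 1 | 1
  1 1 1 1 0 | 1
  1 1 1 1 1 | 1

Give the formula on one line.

  (b | d) = 00110011111111110011001111111111
  (e & (b | d)) = 00010001010101010001000101010101
  ((e & (b | d)) | c) = 00011111010111110001111101011111

((e & (b | d)) | c)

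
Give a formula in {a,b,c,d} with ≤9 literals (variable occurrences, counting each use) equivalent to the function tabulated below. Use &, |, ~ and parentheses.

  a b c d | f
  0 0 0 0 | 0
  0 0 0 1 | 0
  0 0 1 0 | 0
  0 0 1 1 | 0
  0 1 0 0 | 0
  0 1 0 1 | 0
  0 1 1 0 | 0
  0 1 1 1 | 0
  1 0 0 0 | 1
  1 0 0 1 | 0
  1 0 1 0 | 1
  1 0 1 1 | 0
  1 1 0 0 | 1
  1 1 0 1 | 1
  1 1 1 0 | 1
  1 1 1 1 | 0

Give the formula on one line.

  ~d = 1010101010101010
  (~d & a) = 0000000010101010
  ~c = 1100110011001100
  ~a = 1111111100000000
  (~c | ~a) = 1111111111001100
  (b & a) = 0000000000001111
  ((~c | ~a) & (b & a)) = 0000000000001100
  ((~d & a) | ((~c | ~a) & (b & a))) = 0000000010101110

((~d & a) | ((~c | ~a) & (b & a)))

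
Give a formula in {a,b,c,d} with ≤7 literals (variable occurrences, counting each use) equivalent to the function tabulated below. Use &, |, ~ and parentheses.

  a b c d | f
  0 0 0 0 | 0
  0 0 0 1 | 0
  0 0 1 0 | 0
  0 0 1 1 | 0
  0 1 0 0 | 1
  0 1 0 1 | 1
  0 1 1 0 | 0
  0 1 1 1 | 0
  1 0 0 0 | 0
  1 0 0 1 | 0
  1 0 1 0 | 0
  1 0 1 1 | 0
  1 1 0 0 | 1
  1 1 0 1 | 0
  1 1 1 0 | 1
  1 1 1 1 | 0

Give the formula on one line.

((b & (~a | ~d)) & (~c | a))

  ~a = 1111111100000000
  ~d = 1010101010101010
  (~a | ~d) = 1111111110101010
  (b & (~a | ~d)) = 0000111100001010
  ~c = 1100110011001100
  (~c | a) = 1100110011111111
  ((b & (~a | ~d)) & (~c | a)) = 0000110000001010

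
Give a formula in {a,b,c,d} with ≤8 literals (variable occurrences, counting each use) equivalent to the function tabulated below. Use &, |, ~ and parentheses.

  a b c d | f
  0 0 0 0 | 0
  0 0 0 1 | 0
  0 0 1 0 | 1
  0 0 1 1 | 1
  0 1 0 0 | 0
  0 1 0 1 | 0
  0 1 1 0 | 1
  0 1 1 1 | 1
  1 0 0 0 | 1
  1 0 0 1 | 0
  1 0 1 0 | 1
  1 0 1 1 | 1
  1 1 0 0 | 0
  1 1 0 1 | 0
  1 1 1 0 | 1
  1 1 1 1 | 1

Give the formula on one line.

  ~c = 1100110011001100
  (~c & a) = 0000000011001100
  ~b = 1111000011110000
  (~b | c) = 1111001111110011
  ((~c & a) & (~b | c)) = 0000000011000000
  ~d = 1010101010101010
  (((~c & a) & (~b | c)) & ~d) = 0000000010000000
  ((((~c & a) & (~b | c)) & ~d) | c) = 0011001110110011

((((~c & a) & (~b | c)) & ~d) | c)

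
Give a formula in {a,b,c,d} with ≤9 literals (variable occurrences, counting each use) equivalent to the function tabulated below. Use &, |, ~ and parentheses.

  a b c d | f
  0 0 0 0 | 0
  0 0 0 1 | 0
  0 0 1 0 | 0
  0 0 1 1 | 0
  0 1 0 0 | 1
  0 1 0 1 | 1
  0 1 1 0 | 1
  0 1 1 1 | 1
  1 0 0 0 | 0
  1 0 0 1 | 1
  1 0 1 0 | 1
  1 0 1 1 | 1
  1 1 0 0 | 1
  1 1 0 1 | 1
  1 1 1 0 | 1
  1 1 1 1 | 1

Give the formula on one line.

((b | (d & a)) | (c & (b | a)))

  (d & a) = 0000000001010101
  (b | (d & a)) = 0000111101011111
  (b | a) = 0000111111111111
  (c & (b | a)) = 0000001100110011
  ((b | (d & a)) | (c & (b | a))) = 0000111101111111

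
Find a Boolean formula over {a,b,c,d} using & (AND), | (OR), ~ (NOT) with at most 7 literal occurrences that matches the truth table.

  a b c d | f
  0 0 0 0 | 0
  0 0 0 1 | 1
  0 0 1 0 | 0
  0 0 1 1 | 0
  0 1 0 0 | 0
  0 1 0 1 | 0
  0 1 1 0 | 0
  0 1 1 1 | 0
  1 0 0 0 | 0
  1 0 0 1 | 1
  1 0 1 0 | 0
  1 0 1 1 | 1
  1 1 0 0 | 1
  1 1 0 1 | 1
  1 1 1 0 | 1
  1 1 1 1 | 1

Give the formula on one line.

  (b | d) = 0101111101011111
  ((b | d) & a) = 0000000001011111
  ~b = 1111000011110000
  ~c = 1100110011001100
  (a | ~c) = 1100110011111111
  (d & (a | ~c)) = 0100010001010101
  (~b & (d & (a | ~c))) = 0100000001010000
  (((b | d) & a) | (~b & (d & (a | ~c)))) = 0100000001011111

(((b | d) & a) | (~b & (d & (a | ~c))))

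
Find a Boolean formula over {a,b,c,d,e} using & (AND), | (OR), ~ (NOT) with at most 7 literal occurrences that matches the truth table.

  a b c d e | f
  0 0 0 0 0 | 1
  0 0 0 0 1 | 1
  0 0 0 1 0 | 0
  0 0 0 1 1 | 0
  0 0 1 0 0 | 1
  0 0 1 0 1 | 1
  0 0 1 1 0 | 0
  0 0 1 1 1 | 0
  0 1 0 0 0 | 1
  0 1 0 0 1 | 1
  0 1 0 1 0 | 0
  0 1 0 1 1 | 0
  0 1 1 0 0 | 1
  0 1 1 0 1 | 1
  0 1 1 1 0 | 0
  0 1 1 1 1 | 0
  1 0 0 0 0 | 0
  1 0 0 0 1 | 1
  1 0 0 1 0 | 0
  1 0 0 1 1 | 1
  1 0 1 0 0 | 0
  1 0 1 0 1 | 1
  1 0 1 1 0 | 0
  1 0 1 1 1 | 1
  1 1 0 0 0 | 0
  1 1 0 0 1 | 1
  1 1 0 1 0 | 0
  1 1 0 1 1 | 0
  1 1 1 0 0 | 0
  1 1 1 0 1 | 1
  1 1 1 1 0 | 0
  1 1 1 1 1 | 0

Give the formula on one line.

  ~b = 11111111000000001111111100000000
  (a & ~b) = 00000000000000001111111100000000
  ~d = 11001100110011001100110011001100
  ((a & ~b) | ~d) = 11001100110011001111111111001100
  ~a = 11111111111111110000000000000000
  (e | ~a) = 11111111111111110101010101010101
  (((a & ~b) | ~d) & (e | ~a)) = 11001100110011000101010101000100

(((a & ~b) | ~d) & (e | ~a))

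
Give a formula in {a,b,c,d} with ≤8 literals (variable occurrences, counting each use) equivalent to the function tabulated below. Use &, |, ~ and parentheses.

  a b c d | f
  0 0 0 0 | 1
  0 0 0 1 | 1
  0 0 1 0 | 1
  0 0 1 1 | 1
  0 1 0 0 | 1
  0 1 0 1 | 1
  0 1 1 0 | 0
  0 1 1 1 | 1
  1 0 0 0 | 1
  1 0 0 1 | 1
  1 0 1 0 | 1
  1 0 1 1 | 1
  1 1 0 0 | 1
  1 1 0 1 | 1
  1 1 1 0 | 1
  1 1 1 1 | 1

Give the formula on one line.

(((d & b) & (d & ~a)) | ((~c | (c & ~b)) | a))

  (d & b) = 0000010100000101
  ~a = 1111111100000000
  (d & ~a) = 0101010100000000
  ((d & b) & (d & ~a)) = 0000010100000000
  ~c = 1100110011001100
  ~b = 1111000011110000
  (c & ~b) = 0011000000110000
  (~c | (c & ~b)) = 1111110011111100
  ((~c | (c & ~b)) | a) = 1111110011111111
  (((d & b) & (d & ~a)) | ((~c | (c & ~b)) | a)) = 1111110111111111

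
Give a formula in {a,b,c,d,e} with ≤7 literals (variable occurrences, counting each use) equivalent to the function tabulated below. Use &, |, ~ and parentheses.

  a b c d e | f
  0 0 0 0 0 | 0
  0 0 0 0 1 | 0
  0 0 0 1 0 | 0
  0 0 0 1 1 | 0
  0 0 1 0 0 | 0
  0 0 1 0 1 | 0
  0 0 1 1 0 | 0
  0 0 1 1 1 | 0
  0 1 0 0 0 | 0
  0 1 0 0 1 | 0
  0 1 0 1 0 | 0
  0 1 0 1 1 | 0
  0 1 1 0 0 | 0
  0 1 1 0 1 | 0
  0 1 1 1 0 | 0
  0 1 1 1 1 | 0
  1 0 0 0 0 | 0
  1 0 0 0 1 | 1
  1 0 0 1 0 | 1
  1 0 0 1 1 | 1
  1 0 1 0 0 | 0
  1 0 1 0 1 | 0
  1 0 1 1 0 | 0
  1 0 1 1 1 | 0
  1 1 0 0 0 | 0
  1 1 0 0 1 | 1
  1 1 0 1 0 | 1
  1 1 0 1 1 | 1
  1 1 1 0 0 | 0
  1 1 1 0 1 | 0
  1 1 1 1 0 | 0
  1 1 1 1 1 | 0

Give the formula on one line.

  ~c = 11110000111100001111000011110000
  (c & a) = 00000000000000000000111100001111
  ((c & a) | d) = 00110011001100110011111100111111
  (~c & ((c & a) | d)) = 00110000001100000011000000110000
  (e & ~c) = 01010000010100000101000001010000
  ((~c & ((c & a) | d)) | (e & ~c)) = 01110000011100000111000001110000
  (a & ((~c & ((c & a) | d)) | (e & ~c))) = 00000000000000000111000001110000

(a & ((~c & ((c & a) | d)) | (e & ~c)))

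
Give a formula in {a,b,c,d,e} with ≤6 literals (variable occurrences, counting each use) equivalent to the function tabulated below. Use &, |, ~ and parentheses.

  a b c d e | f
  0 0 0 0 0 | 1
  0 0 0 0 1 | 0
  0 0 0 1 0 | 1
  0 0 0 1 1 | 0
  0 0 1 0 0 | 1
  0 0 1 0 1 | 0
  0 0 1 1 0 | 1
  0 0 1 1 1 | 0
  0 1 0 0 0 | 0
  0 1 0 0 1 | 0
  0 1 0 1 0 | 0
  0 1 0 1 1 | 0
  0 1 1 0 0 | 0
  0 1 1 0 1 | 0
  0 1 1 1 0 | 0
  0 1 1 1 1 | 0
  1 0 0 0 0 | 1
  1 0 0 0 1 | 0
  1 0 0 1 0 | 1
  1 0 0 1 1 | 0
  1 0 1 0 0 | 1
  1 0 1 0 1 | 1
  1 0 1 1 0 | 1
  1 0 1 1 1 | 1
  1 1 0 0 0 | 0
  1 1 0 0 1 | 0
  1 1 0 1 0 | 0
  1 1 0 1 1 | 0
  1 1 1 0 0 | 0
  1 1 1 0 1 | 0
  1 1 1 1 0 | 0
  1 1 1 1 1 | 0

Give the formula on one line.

  ~e = 10101010101010101010101010101010
  (~e | c) = 10101111101011111010111110101111
  (a | ~e) = 10101010101010101111111111111111
  ~b = 11111111000000001111111100000000
  ((a | ~e) & ~b) = 10101010000000001111111100000000
  ((~e | c) & ((a | ~e) & ~b)) = 10101010000000001010111100000000

((~e | c) & ((a | ~e) & ~b))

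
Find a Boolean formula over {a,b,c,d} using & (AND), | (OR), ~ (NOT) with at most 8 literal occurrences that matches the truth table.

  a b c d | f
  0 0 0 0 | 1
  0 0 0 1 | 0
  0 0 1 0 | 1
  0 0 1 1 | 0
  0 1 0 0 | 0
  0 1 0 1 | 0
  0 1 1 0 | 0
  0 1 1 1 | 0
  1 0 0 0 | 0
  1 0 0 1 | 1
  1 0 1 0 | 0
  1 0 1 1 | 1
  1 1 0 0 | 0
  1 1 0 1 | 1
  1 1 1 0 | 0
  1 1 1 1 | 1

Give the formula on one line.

((~a & (~d & ~b)) | (d & a))

  ~a = 1111111100000000
  ~d = 1010101010101010
  ~b = 1111000011110000
  (~d & ~b) = 1010000010100000
  (~a & (~d & ~b)) = 1010000000000000
  (d & a) = 0000000001010101
  ((~a & (~d & ~b)) | (d & a)) = 1010000001010101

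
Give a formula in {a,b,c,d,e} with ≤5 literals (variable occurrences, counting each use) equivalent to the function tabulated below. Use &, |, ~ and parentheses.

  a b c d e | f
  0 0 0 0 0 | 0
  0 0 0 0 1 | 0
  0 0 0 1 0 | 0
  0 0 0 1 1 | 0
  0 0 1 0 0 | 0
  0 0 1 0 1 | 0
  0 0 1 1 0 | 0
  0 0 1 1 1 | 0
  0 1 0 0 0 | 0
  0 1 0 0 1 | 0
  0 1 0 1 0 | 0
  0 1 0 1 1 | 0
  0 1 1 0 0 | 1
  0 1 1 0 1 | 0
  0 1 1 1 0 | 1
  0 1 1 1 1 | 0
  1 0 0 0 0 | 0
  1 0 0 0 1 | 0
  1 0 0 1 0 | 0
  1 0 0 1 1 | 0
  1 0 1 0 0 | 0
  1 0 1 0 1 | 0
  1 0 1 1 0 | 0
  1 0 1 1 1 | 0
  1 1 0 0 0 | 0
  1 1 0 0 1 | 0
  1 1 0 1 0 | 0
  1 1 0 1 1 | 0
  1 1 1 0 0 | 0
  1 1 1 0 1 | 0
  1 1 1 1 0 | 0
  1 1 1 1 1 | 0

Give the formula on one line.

(b & (c & (~a & ~e)))

  ~a = 11111111111111110000000000000000
  ~e = 10101010101010101010101010101010
  (~a & ~e) = 10101010101010100000000000000000
  (c & (~a & ~e)) = 00001010000010100000000000000000
  (b & (c & (~a & ~e))) = 00000000000010100000000000000000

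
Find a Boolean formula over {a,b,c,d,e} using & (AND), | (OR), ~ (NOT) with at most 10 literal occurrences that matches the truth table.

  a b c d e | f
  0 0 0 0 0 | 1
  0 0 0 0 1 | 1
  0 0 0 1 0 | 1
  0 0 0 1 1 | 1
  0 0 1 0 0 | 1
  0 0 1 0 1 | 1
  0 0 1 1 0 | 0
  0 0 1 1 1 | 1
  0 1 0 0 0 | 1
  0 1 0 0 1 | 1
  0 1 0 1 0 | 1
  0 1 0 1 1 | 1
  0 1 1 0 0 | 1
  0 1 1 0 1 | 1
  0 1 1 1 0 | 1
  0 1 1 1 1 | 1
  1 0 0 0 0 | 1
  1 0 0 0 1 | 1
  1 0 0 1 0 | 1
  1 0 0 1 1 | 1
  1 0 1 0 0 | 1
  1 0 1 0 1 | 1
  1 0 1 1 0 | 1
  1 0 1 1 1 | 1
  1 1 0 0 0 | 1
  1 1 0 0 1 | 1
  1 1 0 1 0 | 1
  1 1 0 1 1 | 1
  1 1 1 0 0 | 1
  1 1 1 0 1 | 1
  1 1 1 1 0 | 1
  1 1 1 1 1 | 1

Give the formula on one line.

((b | e) | (~d | ((d | (~c & b)) & (a | ~c))))

  (b | e) = 01010101111111110101010111111111
  ~d = 11001100110011001100110011001100
  ~c = 11110000111100001111000011110000
  (~c & b) = 00000000111100000000000011110000
  (d | (~c & b)) = 00110011111100110011001111110011
  (a | ~c) = 11110000111100001111111111111111
  ((d | (~c & b)) & (a | ~c)) = 00110000111100000011001111110011
  (~d | ((d | (~c & b)) & (a | ~c))) = 11111100111111001111111111111111
  ((b | e) | (~d | ((d | (~c & b)) & (a | ~c)))) = 11111101111111111111111111111111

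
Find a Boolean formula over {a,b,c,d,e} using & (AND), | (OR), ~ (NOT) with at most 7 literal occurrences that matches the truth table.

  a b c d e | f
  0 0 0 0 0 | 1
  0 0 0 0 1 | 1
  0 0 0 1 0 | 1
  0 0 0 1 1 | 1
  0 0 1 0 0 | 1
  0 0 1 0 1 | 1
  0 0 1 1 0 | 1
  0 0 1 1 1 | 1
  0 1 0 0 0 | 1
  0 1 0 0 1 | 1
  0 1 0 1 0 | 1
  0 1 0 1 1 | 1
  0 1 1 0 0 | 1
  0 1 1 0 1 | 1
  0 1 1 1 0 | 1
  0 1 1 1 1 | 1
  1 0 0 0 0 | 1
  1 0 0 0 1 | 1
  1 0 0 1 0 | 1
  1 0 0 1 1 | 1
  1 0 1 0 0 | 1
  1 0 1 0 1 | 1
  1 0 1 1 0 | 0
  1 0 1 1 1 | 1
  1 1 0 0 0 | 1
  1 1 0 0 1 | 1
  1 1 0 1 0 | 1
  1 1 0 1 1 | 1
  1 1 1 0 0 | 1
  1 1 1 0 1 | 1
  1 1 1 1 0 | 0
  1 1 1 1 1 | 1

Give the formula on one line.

  ~a = 11111111111111110000000000000000
  ~d = 11001100110011001100110011001100
  (~d | e) = 11011101110111011101110111011101
  (~a | (~d | e)) = 11111111111111111101110111011101
  ~c = 11110000111100001111000011110000
  (e | ~c) = 11110101111101011111010111110101
  ((~a | (~d | e)) | (e | ~c)) = 11111111111111111111110111111101

((~a | (~d | e)) | (e | ~c))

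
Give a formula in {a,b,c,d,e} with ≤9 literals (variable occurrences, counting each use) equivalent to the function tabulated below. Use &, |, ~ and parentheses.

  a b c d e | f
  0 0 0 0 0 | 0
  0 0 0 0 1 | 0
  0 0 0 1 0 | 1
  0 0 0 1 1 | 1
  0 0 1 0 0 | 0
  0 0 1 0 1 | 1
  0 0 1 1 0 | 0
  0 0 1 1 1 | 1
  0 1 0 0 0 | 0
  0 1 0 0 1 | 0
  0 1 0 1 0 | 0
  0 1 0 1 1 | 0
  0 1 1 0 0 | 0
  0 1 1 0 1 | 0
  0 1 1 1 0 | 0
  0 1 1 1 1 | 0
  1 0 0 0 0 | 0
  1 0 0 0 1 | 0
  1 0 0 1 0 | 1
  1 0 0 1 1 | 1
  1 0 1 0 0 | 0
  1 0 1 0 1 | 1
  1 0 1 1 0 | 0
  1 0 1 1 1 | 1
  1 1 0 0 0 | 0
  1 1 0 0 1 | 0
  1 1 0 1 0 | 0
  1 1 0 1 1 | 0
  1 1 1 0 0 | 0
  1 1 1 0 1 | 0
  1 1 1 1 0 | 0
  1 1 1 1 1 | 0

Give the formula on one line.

(~b & ((c | d) & (((c & (d | e)) & e) | ~c)))

  ~b = 11111111000000001111111100000000
  (c | d) = 00111111001111110011111100111111
  (d | e) = 01110111011101110111011101110111
  (c & (d | e)) = 00000111000001110000011100000111
  ((c & (d | e)) & e) = 00000101000001010000010100000101
  ~c = 11110000111100001111000011110000
  (((c & (d | e)) & e) | ~c) = 11110101111101011111010111110101
  ((c | d) & (((c & (d | e)) & e) | ~c)) = 00110101001101010011010100110101
  (~b & ((c | d) & (((c & (d | e)) & e) | ~c))) = 00110101000000000011010100000000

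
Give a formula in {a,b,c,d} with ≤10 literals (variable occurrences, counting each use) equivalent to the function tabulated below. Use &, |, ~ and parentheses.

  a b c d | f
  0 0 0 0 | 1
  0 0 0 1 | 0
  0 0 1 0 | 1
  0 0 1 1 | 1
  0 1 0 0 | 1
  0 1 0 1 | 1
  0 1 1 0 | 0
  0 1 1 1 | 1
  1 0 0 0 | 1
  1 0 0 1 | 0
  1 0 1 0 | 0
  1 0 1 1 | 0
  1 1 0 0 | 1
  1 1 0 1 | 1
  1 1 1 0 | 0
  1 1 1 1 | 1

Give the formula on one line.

(((c | (a & ~d)) & (~a & ~b)) | ((~c & ~d) | (b & d)))

  ~d = 1010101010101010
  (a & ~d) = 0000000010101010
  (c | (a & ~d)) = 0011001110111011
  ~a = 1111111100000000
  ~b = 1111000011110000
  (~a & ~b) = 1111000000000000
  ((c | (a & ~d)) & (~a & ~b)) = 0011000000000000
  ~c = 1100110011001100
  (~c & ~d) = 1000100010001000
  (b & d) = 0000010100000101
  ((~c & ~d) | (b & d)) = 1000110110001101
  (((c | (a & ~d)) & (~a & ~b)) | ((~c & ~d) | (b & d))) = 1011110110001101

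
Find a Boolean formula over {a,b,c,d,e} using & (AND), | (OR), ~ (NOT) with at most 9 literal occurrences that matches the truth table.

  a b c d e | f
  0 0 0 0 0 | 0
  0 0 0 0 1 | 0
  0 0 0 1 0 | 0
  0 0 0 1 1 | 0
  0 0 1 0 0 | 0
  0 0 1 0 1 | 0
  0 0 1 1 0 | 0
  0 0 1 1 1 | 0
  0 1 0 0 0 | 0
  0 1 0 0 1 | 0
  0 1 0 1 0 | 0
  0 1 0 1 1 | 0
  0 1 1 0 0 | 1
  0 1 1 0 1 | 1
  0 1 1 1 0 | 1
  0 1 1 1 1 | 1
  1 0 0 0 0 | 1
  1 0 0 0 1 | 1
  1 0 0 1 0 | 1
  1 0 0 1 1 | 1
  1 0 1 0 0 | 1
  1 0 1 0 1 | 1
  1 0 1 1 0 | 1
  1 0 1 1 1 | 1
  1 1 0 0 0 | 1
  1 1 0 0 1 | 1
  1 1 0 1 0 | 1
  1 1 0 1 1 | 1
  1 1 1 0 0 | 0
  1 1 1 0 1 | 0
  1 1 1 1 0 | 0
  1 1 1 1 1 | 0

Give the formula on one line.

  ~b = 11111111000000001111111100000000
  (a & ~b) = 00000000000000001111111100000000
  ~c = 11110000111100001111000011110000
  ((a & ~b) | ~c) = 11110000111100001111111111110000
  (a & ((a & ~b) | ~c)) = 00000000000000001111111111110000
  (c | a) = 00001111000011111111111111111111
  ~a = 11111111111111110000000000000000
  (~b | ~a) = 11111111111111111111111100000000
  ((~b | ~a) & b) = 00000000111111110000000000000000
  ((c | a) & ((~b | ~a) & b)) = 00000000000011110000000000000000
  ((a & ((a & ~b) | ~c)) | ((c | a) & ((~b | ~a) & b))) = 00000000000011111111111111110000

((a & ((a & ~b) | ~c)) | ((c | a) & ((~b | ~a) & b)))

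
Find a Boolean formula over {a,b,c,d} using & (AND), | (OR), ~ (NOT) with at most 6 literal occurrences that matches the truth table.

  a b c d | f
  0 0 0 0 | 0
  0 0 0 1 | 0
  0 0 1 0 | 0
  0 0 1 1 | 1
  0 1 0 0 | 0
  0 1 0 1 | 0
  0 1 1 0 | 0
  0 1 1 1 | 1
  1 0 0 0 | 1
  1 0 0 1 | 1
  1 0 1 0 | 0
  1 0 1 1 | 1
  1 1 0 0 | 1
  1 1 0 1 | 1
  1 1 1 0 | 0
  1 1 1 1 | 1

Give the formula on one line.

  ~c = 1100110011001100
  (b & ~c) = 0000110000001100
  (d | (b & ~c)) = 0101110101011101
  ((d | (b & ~c)) & c) = 0001000100010001
  (a & ~c) = 0000000011001100
  (((d | (b & ~c)) & c) | (a & ~c)) = 0001000111011101

(((d | (b & ~c)) & c) | (a & ~c))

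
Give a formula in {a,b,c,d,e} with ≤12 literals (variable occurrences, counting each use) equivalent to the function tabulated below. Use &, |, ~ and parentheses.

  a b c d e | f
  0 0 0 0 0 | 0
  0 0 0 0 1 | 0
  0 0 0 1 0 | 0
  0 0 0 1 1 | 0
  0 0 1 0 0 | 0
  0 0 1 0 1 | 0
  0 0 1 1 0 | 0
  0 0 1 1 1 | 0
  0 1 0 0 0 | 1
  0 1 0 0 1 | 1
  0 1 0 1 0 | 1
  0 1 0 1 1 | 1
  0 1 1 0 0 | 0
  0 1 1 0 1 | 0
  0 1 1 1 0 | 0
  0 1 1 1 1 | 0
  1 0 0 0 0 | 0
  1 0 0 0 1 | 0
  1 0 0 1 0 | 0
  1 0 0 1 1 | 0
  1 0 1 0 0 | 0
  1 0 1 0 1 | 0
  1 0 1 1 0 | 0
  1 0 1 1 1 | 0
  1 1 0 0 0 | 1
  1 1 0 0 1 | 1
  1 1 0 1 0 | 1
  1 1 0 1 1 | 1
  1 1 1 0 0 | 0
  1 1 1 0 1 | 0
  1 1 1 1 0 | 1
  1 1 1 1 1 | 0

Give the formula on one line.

((((c & (b & (~a | ~e))) & ((a | ~b) & d)) | ~c) & b)

  ~a = 11111111111111110000000000000000
  ~e = 10101010101010101010101010101010
  (~a | ~e) = 11111111111111111010101010101010
  (b & (~a | ~e)) = 00000000111111110000000010101010
  (c & (b & (~a | ~e))) = 00000000000011110000000000001010
  ~b = 11111111000000001111111100000000
  (a | ~b) = 11111111000000001111111111111111
  ((a | ~b) & d) = 00110011000000000011001100110011
  ((c & (b & (~a | ~e))) & ((a | ~b) & d)) = 00000000000000000000000000000010
  ~c = 11110000111100001111000011110000
  (((c & (b & (~a | ~e))) & ((a | ~b) & d)) | ~c) = 11110000111100001111000011110010
  ((((c & (b & (~a | ~e))) & ((a | ~b) & d)) | ~c) & b) = 00000000111100000000000011110010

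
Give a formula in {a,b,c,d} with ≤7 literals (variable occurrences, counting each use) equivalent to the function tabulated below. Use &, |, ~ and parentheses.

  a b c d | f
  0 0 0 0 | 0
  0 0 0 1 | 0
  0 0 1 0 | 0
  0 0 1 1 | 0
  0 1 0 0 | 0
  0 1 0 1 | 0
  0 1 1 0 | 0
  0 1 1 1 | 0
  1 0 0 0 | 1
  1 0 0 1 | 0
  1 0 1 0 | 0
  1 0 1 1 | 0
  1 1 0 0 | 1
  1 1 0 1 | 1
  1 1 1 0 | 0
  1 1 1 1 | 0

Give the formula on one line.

  ~c = 1100110011001100
  (c | a) = 0011001111111111
  (~c & b) = 0000110000001100
  ((c | a) & (~c & b)) = 0000000000001100
  ~d = 1010101010101010
  (~d & a) = 0000000010101010
  (((c | a) & (~c & b)) | (~d & a)) = 0000000010101110
  (~c & (((c | a) & (~c & b)) | (~d & a))) = 0000000010001100

(~c & (((c | a) & (~c & b)) | (~d & a)))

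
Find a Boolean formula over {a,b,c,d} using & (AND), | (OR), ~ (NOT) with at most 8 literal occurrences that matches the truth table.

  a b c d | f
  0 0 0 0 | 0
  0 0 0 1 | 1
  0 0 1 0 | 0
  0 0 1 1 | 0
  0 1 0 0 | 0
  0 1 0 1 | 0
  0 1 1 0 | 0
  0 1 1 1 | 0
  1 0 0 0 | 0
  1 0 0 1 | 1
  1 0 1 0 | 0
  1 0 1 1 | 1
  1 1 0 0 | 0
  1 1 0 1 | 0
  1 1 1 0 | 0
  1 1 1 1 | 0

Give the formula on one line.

(~b & (((b | (~c & ~a)) | (a & d)) & d))

  ~b = 1111000011110000
  ~c = 1100110011001100
  ~a = 1111111100000000
  (~c & ~a) = 1100110000000000
  (b | (~c & ~a)) = 1100111100001111
  (a & d) = 0000000001010101
  ((b | (~c & ~a)) | (a & d)) = 1100111101011111
  (((b | (~c & ~a)) | (a & d)) & d) = 0100010101010101
  (~b & (((b | (~c & ~a)) | (a & d)) & d)) = 0100000001010000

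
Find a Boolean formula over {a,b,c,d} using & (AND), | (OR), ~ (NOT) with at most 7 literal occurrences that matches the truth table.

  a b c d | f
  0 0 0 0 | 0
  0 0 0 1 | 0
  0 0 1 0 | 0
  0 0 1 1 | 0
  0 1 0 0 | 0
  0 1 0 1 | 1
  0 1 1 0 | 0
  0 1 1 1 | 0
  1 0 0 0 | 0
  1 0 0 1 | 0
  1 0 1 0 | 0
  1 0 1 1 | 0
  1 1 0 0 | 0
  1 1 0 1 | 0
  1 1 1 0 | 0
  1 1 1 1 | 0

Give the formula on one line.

  (c | d) = 0111011101110111
  ~a = 1111111100000000
  ((c | d) & ~a) = 0111011100000000
  (((c | d) & ~a) & b) = 0000011100000000
  ~c = 1100110011001100
  (~c & d) = 0100010001000100
  ((((c | d) & ~a) & b) & (~c & d)) = 0000010000000000

((((c | d) & ~a) & b) & (~c & d))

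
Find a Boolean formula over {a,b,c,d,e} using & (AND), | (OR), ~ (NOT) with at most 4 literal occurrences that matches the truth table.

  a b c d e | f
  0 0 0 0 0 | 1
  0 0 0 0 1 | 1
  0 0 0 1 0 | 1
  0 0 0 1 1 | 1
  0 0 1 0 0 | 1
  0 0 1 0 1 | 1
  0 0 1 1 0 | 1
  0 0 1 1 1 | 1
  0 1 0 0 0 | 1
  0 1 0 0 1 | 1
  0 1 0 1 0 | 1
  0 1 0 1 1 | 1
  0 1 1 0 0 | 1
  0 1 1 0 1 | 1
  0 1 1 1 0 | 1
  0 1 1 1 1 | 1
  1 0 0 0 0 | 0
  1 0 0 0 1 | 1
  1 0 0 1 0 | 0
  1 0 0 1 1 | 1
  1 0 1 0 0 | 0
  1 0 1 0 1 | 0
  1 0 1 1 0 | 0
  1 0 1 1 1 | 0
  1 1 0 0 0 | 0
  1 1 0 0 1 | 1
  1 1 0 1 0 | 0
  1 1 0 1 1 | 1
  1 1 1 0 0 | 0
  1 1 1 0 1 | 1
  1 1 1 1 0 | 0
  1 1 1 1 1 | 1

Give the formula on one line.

  ~a = 11111111111111110000000000000000
  ~c = 11110000111100001111000011110000
  (~c | b) = 11110000111111111111000011111111
  (e & (~c | b)) = 01010000010101010101000001010101
  (~a | (e & (~c | b))) = 11111111111111110101000001010101

(~a | (e & (~c | b)))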